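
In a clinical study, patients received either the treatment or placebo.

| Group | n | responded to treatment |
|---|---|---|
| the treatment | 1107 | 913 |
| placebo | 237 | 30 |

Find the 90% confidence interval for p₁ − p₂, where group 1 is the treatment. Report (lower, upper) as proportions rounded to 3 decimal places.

First, p̂₁ = 913/1107 = 0.8248; p̂₂ = 30/237 = 0.1266.
The two standard errors are √(0.8248×0.1752/1107) = 0.01143 and √(0.1266×0.8734/237) = 0.02160.
Because the samples are independent, SE_diff = √(0.01143² + 0.02160²) = 0.02444.
Using z* = 1.645 for 90%, ME = 1.645 × 0.02444 = 0.04020.
p̂₁ − p̂₂ = 0.6982; interval 0.6982 ± 0.04020 gives (0.658, 0.738).

(0.658, 0.738)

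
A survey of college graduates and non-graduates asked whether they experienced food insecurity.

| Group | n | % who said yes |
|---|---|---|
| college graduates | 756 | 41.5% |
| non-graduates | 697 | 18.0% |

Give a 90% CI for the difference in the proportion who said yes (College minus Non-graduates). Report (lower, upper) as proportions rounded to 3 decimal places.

(0.197, 0.273)

Each SE is √(p̂(1−p̂)/n): √(0.4150·0.5850/756) = 0.01792 and √(0.1800·0.8200/697) = 0.01455.
SE(p̂₁ − p̂₂) = √(SE₁² + SE₂²) = √(0.0003211264 + 0.0002117025) = 0.02308, since the two samples are independent.
At 90% confidence z* = 1.645; margin = 1.645 × 0.02308 = 0.03797.
The difference is 0.4150 − 0.1800 = 0.2350, so the interval is 0.2350 ± 0.03797 = (0.197, 0.273).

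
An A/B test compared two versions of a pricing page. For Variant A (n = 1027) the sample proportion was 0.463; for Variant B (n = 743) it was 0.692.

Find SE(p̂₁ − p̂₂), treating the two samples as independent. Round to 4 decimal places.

0.0230

SE₁ = √(p̂₁(1−p̂₁)/n₁) = √(0.4630·0.5370/1027) = 0.01556; SE₂ = √(0.6920·0.3080/743) = 0.01694.
Independent samples: SE of the difference = √(SE₁² + SE₂²) = √(0.0002421136 + 0.0002869636) = 0.02300.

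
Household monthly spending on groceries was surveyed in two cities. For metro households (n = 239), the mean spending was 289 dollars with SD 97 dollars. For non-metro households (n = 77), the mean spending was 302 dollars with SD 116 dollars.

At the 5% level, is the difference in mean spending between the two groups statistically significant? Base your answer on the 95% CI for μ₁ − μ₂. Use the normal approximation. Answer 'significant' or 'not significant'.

not significant

SE₁ = s₁/√n₁ = 97/√239 = 6.2744; SE₂ = 116/√77 = 13.2194.
Independent samples, unequal variances: SE_diff = √(SE₁² + SE₂²) = √(39.36809536 + 174.75253636) = 14.6329.
z* = 1.960, so margin of error = 1.960 × 14.6329 = 28.6805.
Difference in means = 289 − 302 = -13.0000.
-13.0000 ± 28.6805 → (-41.6805, 15.6805).
The interval (-41.6805, 15.6805) contains 0, so the difference is not significant.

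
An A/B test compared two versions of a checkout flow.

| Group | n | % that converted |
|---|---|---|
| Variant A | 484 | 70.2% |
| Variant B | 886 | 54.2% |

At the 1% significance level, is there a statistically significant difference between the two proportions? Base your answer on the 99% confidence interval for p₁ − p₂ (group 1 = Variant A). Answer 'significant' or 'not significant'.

significant

The two standard errors are √(0.7020×0.2980/484) = 0.02079 and √(0.5420×0.4580/886) = 0.01674.
Because the samples are independent, SE_diff = √(0.02079² + 0.01674²) = 0.02669.
Using z* = 2.576 for 99%, ME = 2.576 × 0.02669 = 0.06875.
p̂₁ − p̂₂ = 0.1600; interval 0.1600 ± 0.06875 gives (0.09125, 0.22875).
The interval (0.09125, 0.22875) does not contain 0, so the difference is significant.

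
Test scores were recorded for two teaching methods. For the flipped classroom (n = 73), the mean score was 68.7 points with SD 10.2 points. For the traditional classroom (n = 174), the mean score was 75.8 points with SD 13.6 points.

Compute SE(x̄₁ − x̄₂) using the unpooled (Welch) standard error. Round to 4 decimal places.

Standard errors of each mean: 10.2/√73 = 1.1938 and 13.6/√174 = 1.0310.
SE(x̄₁ − x̄₂) = √(1.1938² + 1.0310²) = 1.5774 for independent samples with unequal variances.

1.5774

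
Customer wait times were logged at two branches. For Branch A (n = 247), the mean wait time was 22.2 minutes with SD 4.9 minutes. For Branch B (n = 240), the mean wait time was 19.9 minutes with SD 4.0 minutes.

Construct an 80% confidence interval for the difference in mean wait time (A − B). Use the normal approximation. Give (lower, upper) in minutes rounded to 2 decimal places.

(1.78, 2.82)

Standard errors of each mean: 4.9/√247 = 0.3118 and 4.0/√240 = 0.2582.
SE(x̄₁ − x̄₂) = √(0.3118² + 0.2582²) = 0.4048 for independent samples with unequal variances.
With z* = 1.282, the margin is 1.282 × 0.4048 = 0.5190.
x̄₁ − x̄₂ = 22.2 − 19.9 = 2.3000; the interval is 2.3000 ± 0.5190 = (1.78, 2.82).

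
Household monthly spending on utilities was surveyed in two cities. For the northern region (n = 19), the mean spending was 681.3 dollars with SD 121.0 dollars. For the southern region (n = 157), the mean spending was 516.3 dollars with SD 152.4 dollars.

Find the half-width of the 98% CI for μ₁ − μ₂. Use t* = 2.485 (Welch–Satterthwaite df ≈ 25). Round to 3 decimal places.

75.313

SE₁ = s₁/√n₁ = 121.0/√19 = 27.7593; SE₂ = 152.4/√157 = 12.1628.
Independent samples, unequal variances: SE_diff = √(SE₁² + SE₂²) = √(770.57873649 + 147.93370384) = 30.3070.
t* = 2.485, so margin of error = 2.485 × 30.3070 = 75.3129.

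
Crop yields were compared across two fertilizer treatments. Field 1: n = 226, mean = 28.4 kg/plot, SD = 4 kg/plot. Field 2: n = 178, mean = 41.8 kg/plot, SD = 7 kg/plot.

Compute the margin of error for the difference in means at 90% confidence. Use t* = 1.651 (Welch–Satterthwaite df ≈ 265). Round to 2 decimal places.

Per-group SEs: s₁/√n₁ = 4/√226 = 0.2661, s₂/√n₂ = 7/√178 = 0.5247.
Unpooled SE of the difference: √(0.07080921 + 0.27531009) = 0.5883.
Margin of error = t* · SE = 1.651 × 0.5883 = 0.9713.

0.97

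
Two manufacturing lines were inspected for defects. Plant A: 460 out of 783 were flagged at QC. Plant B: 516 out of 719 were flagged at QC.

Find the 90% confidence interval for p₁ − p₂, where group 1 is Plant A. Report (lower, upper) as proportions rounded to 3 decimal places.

Sample proportions: 460/783 = 0.5875, 516/719 = 0.7177.
Each SE is √(p̂(1−p̂)/n): √(0.5875·0.4125/783) = 0.01759 and √(0.7177·0.2823/719) = 0.01679.
SE(p̂₁ − p̂₂) = √(SE₁² + SE₂²) = √(0.0003094081 + 0.0002819041) = 0.02432, since the two samples are independent.
At 90% confidence z* = 1.645; margin = 1.645 × 0.02432 = 0.04001.
The difference is 0.5875 − 0.7177 = -0.1302, so the interval is -0.1302 ± 0.04001 = (-0.170, -0.090).

(-0.170, -0.090)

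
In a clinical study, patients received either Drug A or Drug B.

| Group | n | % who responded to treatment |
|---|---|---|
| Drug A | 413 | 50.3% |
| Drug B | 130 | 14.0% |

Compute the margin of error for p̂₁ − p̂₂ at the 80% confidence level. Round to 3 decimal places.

SE₁ = √(p̂₁(1−p̂₁)/n₁) = √(0.5030·0.4970/413) = 0.02460; SE₂ = √(0.1400·0.8600/130) = 0.03043.
Independent samples: SE of the difference = √(SE₁² + SE₂²) = √(0.00060516 + 0.0009259849) = 0.03913.
z* for 80% confidence is 1.282, so the margin of error is 1.282 × 0.03913 = 0.05016.

0.050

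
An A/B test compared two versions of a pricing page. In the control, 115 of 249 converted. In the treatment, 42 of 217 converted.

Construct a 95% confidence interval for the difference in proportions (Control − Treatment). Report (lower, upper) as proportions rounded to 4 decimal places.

(0.1871, 0.3495)

First, p̂₁ = 115/249 = 0.4618; p̂₂ = 42/217 = 0.1935.
The two standard errors are √(0.4618×0.5382/249) = 0.03159 and √(0.1935×0.8065/217) = 0.02682.
Because the samples are independent, SE_diff = √(0.03159² + 0.02682²) = 0.04144.
Using z* = 1.960 for 95%, ME = 1.960 × 0.04144 = 0.08122.
p̂₁ − p̂₂ = 0.2683; interval 0.2683 ± 0.08122 gives (0.1871, 0.3495).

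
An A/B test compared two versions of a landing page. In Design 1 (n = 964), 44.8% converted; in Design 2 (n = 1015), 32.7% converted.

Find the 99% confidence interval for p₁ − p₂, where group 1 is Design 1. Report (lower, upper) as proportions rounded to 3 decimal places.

(0.065, 0.177)

SE₁ = √(p̂₁(1−p̂₁)/n₁) = √(0.4480·0.5520/964) = 0.01602; SE₂ = √(0.3270·0.6730/1015) = 0.01472.
Independent samples: SE of the difference = √(SE₁² + SE₂²) = √(0.0002566404 + 0.0002166784) = 0.02176.
z* for 99% confidence is 2.576, so the margin of error is 2.576 × 0.02176 = 0.05605.
Point estimate p̂₁ − p̂₂ = 0.4480 − 0.3270 = 0.1210.
0.1210 ± 0.05605 → (0.065, 0.177).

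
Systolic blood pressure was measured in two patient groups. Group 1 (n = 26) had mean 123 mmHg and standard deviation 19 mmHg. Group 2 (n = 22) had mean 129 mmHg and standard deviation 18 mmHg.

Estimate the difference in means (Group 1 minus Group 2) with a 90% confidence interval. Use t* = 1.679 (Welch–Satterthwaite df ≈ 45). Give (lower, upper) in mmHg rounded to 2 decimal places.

SE₁ = s₁/√n₁ = 19/√26 = 3.7262; SE₂ = 18/√22 = 3.8376.
Independent samples, unequal variances: SE_diff = √(SE₁² + SE₂²) = √(13.88456644 + 14.72717376) = 5.3490.
t* = 1.679, so margin of error = 1.679 × 5.3490 = 8.9810.
Difference in means = 123 − 129 = -6.0000.
-6.0000 ± 8.9810 → (-14.98, 2.98).

(-14.98, 2.98)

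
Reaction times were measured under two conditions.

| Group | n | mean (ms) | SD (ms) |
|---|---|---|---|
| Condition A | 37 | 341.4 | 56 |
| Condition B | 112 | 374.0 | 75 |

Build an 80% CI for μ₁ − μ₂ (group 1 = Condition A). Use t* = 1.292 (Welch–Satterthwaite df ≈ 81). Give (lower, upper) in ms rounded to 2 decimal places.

(-47.61, -17.59)

Standard errors of each mean: 56/√37 = 9.2063 and 75/√112 = 7.0868.
SE(x̄₁ − x̄₂) = √(9.2063² + 7.0868²) = 11.6180 for independent samples with unequal variances.
With t* = 1.292, the margin is 1.292 × 11.6180 = 15.0105.
x̄₁ − x̄₂ = 341.4 − 374.0 = -32.6000; the interval is -32.6000 ± 15.0105 = (-47.61, -17.59).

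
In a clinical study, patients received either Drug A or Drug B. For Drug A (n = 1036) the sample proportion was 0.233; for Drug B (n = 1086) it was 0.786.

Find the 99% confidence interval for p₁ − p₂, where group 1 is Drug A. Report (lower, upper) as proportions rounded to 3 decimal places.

(-0.600, -0.506)

SE₁ = √(p̂₁(1−p̂₁)/n₁) = √(0.2330·0.7670/1036) = 0.01313; SE₂ = √(0.7860·0.2140/1086) = 0.01245.
Independent samples: SE of the difference = √(SE₁² + SE₂²) = √(0.0001723969 + 0.0001550025) = 0.01809.
z* for 99% confidence is 2.576, so the margin of error is 2.576 × 0.01809 = 0.04660.
Point estimate p̂₁ − p̂₂ = 0.2330 − 0.7860 = -0.5530.
-0.5530 ± 0.04660 → (-0.600, -0.506).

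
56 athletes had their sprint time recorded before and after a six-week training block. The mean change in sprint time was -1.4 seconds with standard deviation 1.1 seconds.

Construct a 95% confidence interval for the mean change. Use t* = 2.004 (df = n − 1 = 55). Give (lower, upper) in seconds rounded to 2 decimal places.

Paired design: SE = s_d/√n = 1.1/√56 = 0.1470.
t* = 2.004; margin of error = 2.004 × 0.1470 = 0.2946.
-1.4 ± 0.2946 → (-1.69, -1.11).

(-1.69, -1.11)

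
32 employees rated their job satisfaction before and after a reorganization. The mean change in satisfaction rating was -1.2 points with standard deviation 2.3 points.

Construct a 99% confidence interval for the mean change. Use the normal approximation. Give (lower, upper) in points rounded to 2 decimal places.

This is a matched-pairs design, so SE = s_d/√n = 2.3/√32 = 0.4066.
Margin = 2.576 × 0.4066 = 1.0474; the interval is -1.2 ± 1.0474 = (-2.25, -0.15).

(-2.25, -0.15)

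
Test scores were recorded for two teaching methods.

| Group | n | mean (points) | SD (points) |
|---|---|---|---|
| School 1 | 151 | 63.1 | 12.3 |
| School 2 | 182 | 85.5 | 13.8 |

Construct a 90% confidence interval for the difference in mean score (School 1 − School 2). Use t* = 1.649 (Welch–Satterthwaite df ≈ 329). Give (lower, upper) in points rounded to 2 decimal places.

Standard errors of each mean: 12.3/√151 = 1.0010 and 13.8/√182 = 1.0229.
SE(x̄₁ − x̄₂) = √(1.0010² + 1.0229²) = 1.4312 for independent samples with unequal variances.
With t* = 1.649, the margin is 1.649 × 1.4312 = 2.3600.
x̄₁ − x̄₂ = 63.1 − 85.5 = -22.4000; the interval is -22.4000 ± 2.3600 = (-24.76, -20.04).

(-24.76, -20.04)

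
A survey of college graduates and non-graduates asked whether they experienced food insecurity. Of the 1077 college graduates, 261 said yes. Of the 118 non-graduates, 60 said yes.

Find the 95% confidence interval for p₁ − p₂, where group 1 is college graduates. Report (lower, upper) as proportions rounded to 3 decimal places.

(-0.360, -0.172)

p̂₁ = 261/1077 = 0.2423 and p̂₂ = 60/118 = 0.5085.
SE₁ = √(p̂₁(1−p̂₁)/n₁) = √(0.2423·0.7577/1077) = 0.01306; SE₂ = √(0.5085·0.4915/118) = 0.04602.
Independent samples: SE of the difference = √(SE₁² + SE₂²) = √(0.0001705636 + 0.0021178404) = 0.04784.
z* for 95% confidence is 1.960, so the margin of error is 1.960 × 0.04784 = 0.09377.
Point estimate p̂₁ − p̂₂ = 0.2423 − 0.5085 = -0.2662.
-0.2662 ± 0.09377 → (-0.360, -0.172).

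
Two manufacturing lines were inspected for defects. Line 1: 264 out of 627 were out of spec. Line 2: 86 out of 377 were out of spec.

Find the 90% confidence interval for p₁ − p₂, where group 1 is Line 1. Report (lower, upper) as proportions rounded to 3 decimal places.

(0.145, 0.241)

Sample proportions: 264/627 = 0.4211, 86/377 = 0.2281.
Each SE is √(p̂(1−p̂)/n): √(0.4211·0.5789/627) = 0.01972 and √(0.2281·0.7719/377) = 0.02161.
SE(p̂₁ − p̂₂) = √(SE₁² + SE₂²) = √(0.0003888784 + 0.0004669921) = 0.02926, since the two samples are independent.
At 90% confidence z* = 1.645; margin = 1.645 × 0.02926 = 0.04813.
The difference is 0.4211 − 0.2281 = 0.1930, so the interval is 0.1930 ± 0.04813 = (0.145, 0.241).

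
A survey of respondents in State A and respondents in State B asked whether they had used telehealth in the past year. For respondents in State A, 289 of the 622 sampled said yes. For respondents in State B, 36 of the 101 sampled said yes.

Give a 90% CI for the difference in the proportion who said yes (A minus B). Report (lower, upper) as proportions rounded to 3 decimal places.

(0.023, 0.193)

First, p̂₁ = 289/622 = 0.4646; p̂₂ = 36/101 = 0.3564.
The two standard errors are √(0.4646×0.5354/622) = 0.02000 and √(0.3564×0.6436/101) = 0.04766.
Because the samples are independent, SE_diff = √(0.02000² + 0.04766²) = 0.05169.
Using z* = 1.645 for 90%, ME = 1.645 × 0.05169 = 0.08503.
p̂₁ − p̂₂ = 0.1082; interval 0.1082 ± 0.08503 gives (0.023, 0.193).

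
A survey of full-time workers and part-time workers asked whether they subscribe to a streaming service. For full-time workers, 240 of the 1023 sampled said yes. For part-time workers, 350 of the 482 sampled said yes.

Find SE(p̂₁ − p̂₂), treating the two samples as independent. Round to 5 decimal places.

p̂₁ = 240/1023 = 0.2346 and p̂₂ = 350/482 = 0.7261.
SE₁ = √(p̂₁(1−p̂₁)/n₁) = √(0.2346·0.7654/1023) = 0.01325; SE₂ = √(0.7261·0.2739/482) = 0.02031.
Independent samples: SE of the difference = √(SE₁² + SE₂²) = √(0.0001755625 + 0.0004124961) = 0.02425.

0.02425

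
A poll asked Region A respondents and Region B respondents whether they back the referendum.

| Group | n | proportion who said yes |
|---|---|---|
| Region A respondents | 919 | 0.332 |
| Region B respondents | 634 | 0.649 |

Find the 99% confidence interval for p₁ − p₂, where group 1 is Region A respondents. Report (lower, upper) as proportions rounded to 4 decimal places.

(-0.3801, -0.2539)

The two standard errors are √(0.3320×0.6680/919) = 0.01553 and √(0.6490×0.3510/634) = 0.01896.
Because the samples are independent, SE_diff = √(0.01553² + 0.01896²) = 0.02451.
Using z* = 2.576 for 99%, ME = 2.576 × 0.02451 = 0.06314.
p̂₁ − p̂₂ = -0.3170; interval -0.3170 ± 0.06314 gives (-0.3801, -0.2539).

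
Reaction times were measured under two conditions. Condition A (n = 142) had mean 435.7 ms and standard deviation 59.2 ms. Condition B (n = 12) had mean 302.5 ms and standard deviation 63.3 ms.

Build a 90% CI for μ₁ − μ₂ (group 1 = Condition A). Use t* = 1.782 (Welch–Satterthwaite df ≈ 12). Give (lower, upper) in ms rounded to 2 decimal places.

(99.46, 166.94)

SE₁ = s₁/√n₁ = 59.2/√142 = 4.9680; SE₂ = 63.3/√12 = 18.2731.
Independent samples, unequal variances: SE_diff = √(SE₁² + SE₂²) = √(24.681024 + 333.90618361) = 18.9364.
t* = 1.782, so margin of error = 1.782 × 18.9364 = 33.7447.
Difference in means = 435.7 − 302.5 = 133.2000.
133.2000 ± 33.7447 → (99.46, 166.94).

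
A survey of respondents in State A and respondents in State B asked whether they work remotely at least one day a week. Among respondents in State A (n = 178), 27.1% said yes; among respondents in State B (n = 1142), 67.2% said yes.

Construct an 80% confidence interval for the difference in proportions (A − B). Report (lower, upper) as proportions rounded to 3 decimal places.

(-0.447, -0.355)

Each SE is √(p̂(1−p̂)/n): √(0.2710·0.7290/178) = 0.03331 and √(0.6720·0.3280/1142) = 0.01389.
SE(p̂₁ − p̂₂) = √(SE₁² + SE₂²) = √(0.0011095561 + 0.0001929321) = 0.03609, since the two samples are independent.
At 80% confidence z* = 1.282; margin = 1.282 × 0.03609 = 0.04627.
The difference is 0.2710 − 0.6720 = -0.4010, so the interval is -0.4010 ± 0.04627 = (-0.447, -0.355).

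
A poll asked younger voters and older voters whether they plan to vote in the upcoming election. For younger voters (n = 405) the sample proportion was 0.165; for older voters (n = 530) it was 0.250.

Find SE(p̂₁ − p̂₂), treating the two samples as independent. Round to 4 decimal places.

0.0263

The two standard errors are √(0.1650×0.8350/405) = 0.01844 and √(0.2500×0.7500/530) = 0.01881.
Because the samples are independent, SE_diff = √(0.01844² + 0.01881²) = 0.02634.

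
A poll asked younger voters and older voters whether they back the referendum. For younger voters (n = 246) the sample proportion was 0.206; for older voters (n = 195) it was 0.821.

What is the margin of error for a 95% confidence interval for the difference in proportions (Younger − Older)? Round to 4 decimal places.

The two standard errors are √(0.2060×0.7940/246) = 0.02579 and √(0.8210×0.1790/195) = 0.02745.
Because the samples are independent, SE_diff = √(0.02579² + 0.02745²) = 0.03766.
Using z* = 1.960 for 95%, ME = 1.960 × 0.03766 = 0.07381.

0.0738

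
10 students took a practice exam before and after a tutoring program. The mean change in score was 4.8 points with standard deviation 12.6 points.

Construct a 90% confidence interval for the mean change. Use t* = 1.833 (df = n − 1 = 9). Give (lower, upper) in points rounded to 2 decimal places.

(-2.50, 12.10)

Paired design: SE = s_d/√n = 12.6/√10 = 3.9845.
t* = 1.833; margin of error = 1.833 × 3.9845 = 7.3036.
4.8 ± 7.3036 → (-2.50, 12.10).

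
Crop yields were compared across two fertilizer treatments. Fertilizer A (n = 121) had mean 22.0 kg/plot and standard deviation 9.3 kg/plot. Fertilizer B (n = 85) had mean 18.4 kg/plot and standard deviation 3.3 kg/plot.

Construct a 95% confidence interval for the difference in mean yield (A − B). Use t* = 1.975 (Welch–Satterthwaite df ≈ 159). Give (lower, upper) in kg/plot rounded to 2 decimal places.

(1.79, 5.41)

SE₁ = s₁/√n₁ = 9.3/√121 = 0.8455; SE₂ = 3.3/√85 = 0.3579.
Independent samples, unequal variances: SE_diff = √(SE₁² + SE₂²) = √(0.71487025 + 0.12809241) = 0.9181.
t* = 1.975, so margin of error = 1.975 × 0.9181 = 1.8132.
Difference in means = 22.0 − 18.4 = 3.6000.
3.6000 ± 1.8132 → (1.79, 5.41).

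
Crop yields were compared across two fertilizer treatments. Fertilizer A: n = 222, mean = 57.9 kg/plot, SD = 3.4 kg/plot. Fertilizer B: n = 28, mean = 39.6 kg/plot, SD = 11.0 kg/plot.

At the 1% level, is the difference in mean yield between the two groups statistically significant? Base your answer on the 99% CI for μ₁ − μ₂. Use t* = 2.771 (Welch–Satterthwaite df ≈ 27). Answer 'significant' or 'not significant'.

Per-group SEs: s₁/√n₁ = 3.4/√222 = 0.2282, s₂/√n₂ = 11.0/√28 = 2.0788.
Unpooled SE of the difference: √(0.05207524 + 4.32140944) = 2.0913.
Margin of error = t* · SE = 2.771 × 2.0913 = 5.7950.
x̄₁ − x̄₂ = 57.9 − 39.6 = 18.3000.
CI: 18.3000 ± 5.7950 = (12.5050, 24.0950).
The interval (12.5050, 24.0950) does not contain 0, so the difference is significant.

significant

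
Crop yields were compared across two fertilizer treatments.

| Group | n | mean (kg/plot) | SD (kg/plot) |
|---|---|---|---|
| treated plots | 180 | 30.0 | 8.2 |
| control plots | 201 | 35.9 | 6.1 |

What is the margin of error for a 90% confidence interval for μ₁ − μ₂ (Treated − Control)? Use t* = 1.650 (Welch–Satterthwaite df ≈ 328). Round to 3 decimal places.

1.233

SE₁ = s₁/√n₁ = 8.2/√180 = 0.6112; SE₂ = 6.1/√201 = 0.4303.
Independent samples, unequal variances: SE_diff = √(SE₁² + SE₂²) = √(0.37356544 + 0.18515809) = 0.7475.
t* = 1.650, so margin of error = 1.650 × 0.7475 = 1.2334.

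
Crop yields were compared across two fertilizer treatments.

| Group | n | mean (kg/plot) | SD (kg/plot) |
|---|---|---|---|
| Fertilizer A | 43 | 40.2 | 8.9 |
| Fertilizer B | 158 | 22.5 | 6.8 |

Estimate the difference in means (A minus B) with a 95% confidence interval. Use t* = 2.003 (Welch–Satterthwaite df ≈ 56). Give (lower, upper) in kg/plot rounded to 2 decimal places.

Per-group SEs: s₁/√n₁ = 8.9/√43 = 1.3572, s₂/√n₂ = 6.8/√158 = 0.5410.
Unpooled SE of the difference: √(1.84199184 + 0.292681) = 1.4611.
Margin of error = t* · SE = 2.003 × 1.4611 = 2.9266.
x̄₁ − x̄₂ = 40.2 − 22.5 = 17.7000.
CI: 17.7000 ± 2.9266 = (14.77, 20.63).

(14.77, 20.63)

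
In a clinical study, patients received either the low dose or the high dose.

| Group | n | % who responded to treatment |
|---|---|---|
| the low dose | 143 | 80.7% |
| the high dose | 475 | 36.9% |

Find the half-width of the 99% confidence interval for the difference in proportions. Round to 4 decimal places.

The two standard errors are √(0.8070×0.1930/143) = 0.03300 and √(0.3690×0.6310/475) = 0.02214.
Because the samples are independent, SE_diff = √(0.03300² + 0.02214²) = 0.03974.
Using z* = 2.576 for 99%, ME = 2.576 × 0.03974 = 0.10237.

0.1024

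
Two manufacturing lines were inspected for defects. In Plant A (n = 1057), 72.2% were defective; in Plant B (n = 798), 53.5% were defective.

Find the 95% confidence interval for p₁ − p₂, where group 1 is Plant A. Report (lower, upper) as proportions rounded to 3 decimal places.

Each SE is √(p̂(1−p̂)/n): √(0.7220·0.2780/1057) = 0.01378 and √(0.5350·0.4650/798) = 0.01766.
SE(p̂₁ − p̂₂) = √(SE₁² + SE₂²) = √(0.0001898884 + 0.0003118756) = 0.02240, since the two samples are independent.
At 95% confidence z* = 1.960; margin = 1.960 × 0.02240 = 0.04390.
The difference is 0.7220 − 0.5350 = 0.1870, so the interval is 0.1870 ± 0.04390 = (0.143, 0.231).

(0.143, 0.231)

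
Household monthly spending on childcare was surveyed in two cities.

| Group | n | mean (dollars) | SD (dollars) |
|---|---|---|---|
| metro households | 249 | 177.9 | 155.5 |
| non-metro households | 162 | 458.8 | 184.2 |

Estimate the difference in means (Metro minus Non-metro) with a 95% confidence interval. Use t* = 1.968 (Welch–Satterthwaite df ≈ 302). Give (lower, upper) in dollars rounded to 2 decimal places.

Standard errors of each mean: 155.5/√249 = 9.8544 and 184.2/√162 = 14.4721.
SE(x̄₁ − x̄₂) = √(9.8544² + 14.4721²) = 17.5086 for independent samples with unequal variances.
With t* = 1.968, the margin is 1.968 × 17.5086 = 34.4569.
x̄₁ − x̄₂ = 177.9 − 458.8 = -280.9000; the interval is -280.9000 ± 34.4569 = (-315.36, -246.44).

(-315.36, -246.44)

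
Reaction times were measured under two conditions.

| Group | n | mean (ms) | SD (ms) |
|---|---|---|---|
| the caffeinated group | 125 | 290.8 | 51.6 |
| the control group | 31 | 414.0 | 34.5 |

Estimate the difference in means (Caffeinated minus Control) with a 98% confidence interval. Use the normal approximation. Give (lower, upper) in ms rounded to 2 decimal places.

(-141.17, -105.23)

Standard errors of each mean: 51.6/√125 = 4.6152 and 34.5/√31 = 6.1964.
SE(x̄₁ − x̄₂) = √(4.6152² + 6.1964²) = 7.7263 for independent samples with unequal variances.
With z* = 2.326, the margin is 2.326 × 7.7263 = 17.9714.
x̄₁ − x̄₂ = 290.8 − 414.0 = -123.2000; the interval is -123.2000 ± 17.9714 = (-141.17, -105.23).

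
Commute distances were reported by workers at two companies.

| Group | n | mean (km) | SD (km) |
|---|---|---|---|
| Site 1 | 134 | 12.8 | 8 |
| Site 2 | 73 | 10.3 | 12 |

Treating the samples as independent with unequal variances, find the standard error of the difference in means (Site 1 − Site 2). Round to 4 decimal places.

1.5653

Per-group SEs: s₁/√n₁ = 8/√134 = 0.6911, s₂/√n₂ = 12/√73 = 1.4045.
Unpooled SE of the difference: √(0.47761921 + 1.97262025) = 1.5653.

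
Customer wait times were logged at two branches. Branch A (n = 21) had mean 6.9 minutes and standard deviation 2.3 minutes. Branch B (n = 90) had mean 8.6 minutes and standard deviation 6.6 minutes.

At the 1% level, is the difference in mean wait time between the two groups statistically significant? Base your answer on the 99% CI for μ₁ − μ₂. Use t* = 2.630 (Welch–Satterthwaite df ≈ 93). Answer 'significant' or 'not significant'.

not significant

SE₁ = s₁/√n₁ = 2.3/√21 = 0.5019; SE₂ = 6.6/√90 = 0.6957.
Independent samples, unequal variances: SE_diff = √(SE₁² + SE₂²) = √(0.25190361 + 0.48399849) = 0.8578.
t* = 2.630, so margin of error = 2.630 × 0.8578 = 2.2560.
Difference in means = 6.9 − 8.6 = -1.7000.
-1.7000 ± 2.2560 → (-3.9560, 0.5560).
The interval (-3.9560, 0.5560) contains 0, so the difference is not significant.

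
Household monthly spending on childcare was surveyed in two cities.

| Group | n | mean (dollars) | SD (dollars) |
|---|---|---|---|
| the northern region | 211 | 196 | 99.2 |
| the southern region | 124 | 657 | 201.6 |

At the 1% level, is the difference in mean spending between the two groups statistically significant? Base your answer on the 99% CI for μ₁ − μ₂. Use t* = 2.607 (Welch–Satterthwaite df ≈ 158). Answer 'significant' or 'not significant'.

significant

SE₁ = s₁/√n₁ = 99.2/√211 = 6.8292; SE₂ = 201.6/√124 = 18.1042.
Independent samples, unequal variances: SE_diff = √(SE₁² + SE₂²) = √(46.63797264 + 327.76205764) = 19.3494.
t* = 2.607, so margin of error = 2.607 × 19.3494 = 50.4439.
Difference in means = 196 − 657 = -461.0000.
-461.0000 ± 50.4439 → (-511.4439, -410.5561).
The interval (-511.4439, -410.5561) does not contain 0, so the difference is significant.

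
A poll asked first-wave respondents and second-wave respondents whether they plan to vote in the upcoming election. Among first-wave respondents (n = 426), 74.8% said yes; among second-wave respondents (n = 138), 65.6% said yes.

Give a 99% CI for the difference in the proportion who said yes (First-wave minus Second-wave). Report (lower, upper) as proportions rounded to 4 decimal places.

Each SE is √(p̂(1−p̂)/n): √(0.7480·0.2520/426) = 0.02104 and √(0.6560·0.3440/138) = 0.04044.
SE(p̂₁ − p̂₂) = √(SE₁² + SE₂²) = √(0.0004426816 + 0.0016353936) = 0.04559, since the two samples are independent.
At 99% confidence z* = 2.576; margin = 2.576 × 0.04559 = 0.11744.
The difference is 0.7480 − 0.6560 = 0.0920, so the interval is 0.0920 ± 0.11744 = (-0.0254, 0.2094).

(-0.0254, 0.2094)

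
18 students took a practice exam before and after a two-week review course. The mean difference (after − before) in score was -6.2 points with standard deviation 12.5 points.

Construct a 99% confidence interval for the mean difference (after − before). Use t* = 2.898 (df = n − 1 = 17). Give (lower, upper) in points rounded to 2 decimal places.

(-14.74, 2.34)

This is a matched-pairs design, so SE = s_d/√n = 12.5/√18 = 2.9463.
Margin = 2.898 × 2.9463 = 8.5384; the interval is -6.2 ± 8.5384 = (-14.74, 2.34).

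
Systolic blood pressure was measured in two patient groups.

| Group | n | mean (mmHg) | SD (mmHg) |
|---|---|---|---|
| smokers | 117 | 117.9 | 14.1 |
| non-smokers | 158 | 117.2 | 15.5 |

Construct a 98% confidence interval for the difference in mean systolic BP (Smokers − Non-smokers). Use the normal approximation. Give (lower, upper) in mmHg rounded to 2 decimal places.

Per-group SEs: s₁/√n₁ = 14.1/√117 = 1.3035, s₂/√n₂ = 15.5/√158 = 1.2331.
Unpooled SE of the difference: √(1.69911225 + 1.52053561) = 1.7943.
Margin of error = z* · SE = 2.326 × 1.7943 = 4.1735.
x̄₁ − x̄₂ = 117.9 − 117.2 = 0.7000.
CI: 0.7000 ± 4.1735 = (-3.47, 4.87).

(-3.47, 4.87)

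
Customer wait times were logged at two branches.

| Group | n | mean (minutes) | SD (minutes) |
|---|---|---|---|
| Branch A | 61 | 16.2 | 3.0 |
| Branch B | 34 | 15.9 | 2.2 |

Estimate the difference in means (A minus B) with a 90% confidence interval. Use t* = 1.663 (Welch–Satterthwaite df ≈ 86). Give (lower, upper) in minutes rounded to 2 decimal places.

(-0.60, 1.20)

Standard errors of each mean: 3.0/√61 = 0.3841 and 2.2/√34 = 0.3773.
SE(x̄₁ − x̄₂) = √(0.3841² + 0.3773²) = 0.5384 for independent samples with unequal variances.
With t* = 1.663, the margin is 1.663 × 0.5384 = 0.8954.
x̄₁ − x̄₂ = 16.2 − 15.9 = 0.3000; the interval is 0.3000 ± 0.8954 = (-0.60, 1.20).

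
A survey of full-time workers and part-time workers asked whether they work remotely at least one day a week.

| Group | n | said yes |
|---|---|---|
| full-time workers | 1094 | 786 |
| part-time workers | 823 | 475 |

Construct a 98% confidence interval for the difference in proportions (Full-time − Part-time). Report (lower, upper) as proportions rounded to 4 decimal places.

(0.0903, 0.1923)

First, p̂₁ = 786/1094 = 0.7185; p̂₂ = 475/823 = 0.5772.
The two standard errors are √(0.7185×0.2815/1094) = 0.01360 and √(0.5772×0.4228/823) = 0.01722.
Because the samples are independent, SE_diff = √(0.01360² + 0.01722²) = 0.02194.
Using z* = 2.326 for 98%, ME = 2.326 × 0.02194 = 0.05103.
p̂₁ − p̂₂ = 0.1413; interval 0.1413 ± 0.05103 gives (0.0903, 0.1923).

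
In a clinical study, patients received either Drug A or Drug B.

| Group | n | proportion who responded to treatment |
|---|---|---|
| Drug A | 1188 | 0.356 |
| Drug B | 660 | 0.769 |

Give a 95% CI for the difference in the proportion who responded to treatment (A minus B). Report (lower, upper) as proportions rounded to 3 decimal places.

(-0.455, -0.371)

The two standard errors are √(0.3560×0.6440/1188) = 0.01389 and √(0.7690×0.2310/660) = 0.01641.
Because the samples are independent, SE_diff = √(0.01389² + 0.01641²) = 0.02150.
Using z* = 1.960 for 95%, ME = 1.960 × 0.02150 = 0.04214.
p̂₁ − p̂₂ = -0.4130; interval -0.4130 ± 0.04214 gives (-0.455, -0.371).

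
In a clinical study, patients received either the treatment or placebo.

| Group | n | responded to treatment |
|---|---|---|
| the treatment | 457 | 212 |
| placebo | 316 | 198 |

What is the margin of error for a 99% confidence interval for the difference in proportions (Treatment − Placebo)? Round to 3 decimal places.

0.092

p̂₁ = 212/457 = 0.4639 and p̂₂ = 198/316 = 0.6266.
SE₁ = √(p̂₁(1−p̂₁)/n₁) = √(0.4639·0.5361/457) = 0.02333; SE₂ = √(0.6266·0.3734/316) = 0.02721.
Independent samples: SE of the difference = √(SE₁² + SE₂²) = √(0.0005442889 + 0.0007403841) = 0.03584.
z* for 99% confidence is 2.576, so the margin of error is 2.576 × 0.03584 = 0.09232.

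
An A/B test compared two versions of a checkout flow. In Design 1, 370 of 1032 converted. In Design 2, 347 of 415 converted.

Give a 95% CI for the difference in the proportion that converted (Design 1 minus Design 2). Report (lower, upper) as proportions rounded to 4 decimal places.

(-0.5237, -0.4315)

Sample proportions: 370/1032 = 0.3585, 347/415 = 0.8361.
Each SE is √(p̂(1−p̂)/n): √(0.3585·0.6415/1032) = 0.01493 and √(0.8361·0.1639/415) = 0.01817.
SE(p̂₁ − p̂₂) = √(SE₁² + SE₂²) = √(0.0002229049 + 0.0003301489) = 0.02352, since the two samples are independent.
At 95% confidence z* = 1.960; margin = 1.960 × 0.02352 = 0.04610.
The difference is 0.3585 − 0.8361 = -0.4776, so the interval is -0.4776 ± 0.04610 = (-0.5237, -0.4315).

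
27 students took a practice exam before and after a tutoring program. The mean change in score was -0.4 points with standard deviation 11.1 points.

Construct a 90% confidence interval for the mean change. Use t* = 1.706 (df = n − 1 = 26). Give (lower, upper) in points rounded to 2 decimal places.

(-4.04, 3.24)

This is a matched-pairs design, so SE = s_d/√n = 11.1/√27 = 2.1362.
Margin = 1.706 × 2.1362 = 3.6444; the interval is -0.4 ± 3.6444 = (-4.04, 3.24).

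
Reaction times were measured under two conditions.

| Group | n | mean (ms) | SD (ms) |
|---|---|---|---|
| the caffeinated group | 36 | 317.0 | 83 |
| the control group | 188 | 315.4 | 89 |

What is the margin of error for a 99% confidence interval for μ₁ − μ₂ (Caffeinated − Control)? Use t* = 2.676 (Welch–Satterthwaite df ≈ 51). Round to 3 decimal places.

SE₁ = s₁/√n₁ = 83/√36 = 13.8333; SE₂ = 89/√188 = 6.4910.
Independent samples, unequal variances: SE_diff = √(SE₁² + SE₂²) = √(191.36018889 + 42.133081) = 15.2805.
t* = 2.676, so margin of error = 2.676 × 15.2805 = 40.8906.

40.891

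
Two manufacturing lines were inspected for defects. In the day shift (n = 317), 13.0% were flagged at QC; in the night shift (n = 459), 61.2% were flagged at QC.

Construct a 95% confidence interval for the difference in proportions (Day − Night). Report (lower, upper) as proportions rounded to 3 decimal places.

The two standard errors are √(0.1300×0.8700/317) = 0.01889 and √(0.6120×0.3880/459) = 0.02274.
Because the samples are independent, SE_diff = √(0.01889² + 0.02274²) = 0.02956.
Using z* = 1.960 for 95%, ME = 1.960 × 0.02956 = 0.05794.
p̂₁ − p̂₂ = -0.4820; interval -0.4820 ± 0.05794 gives (-0.540, -0.424).

(-0.540, -0.424)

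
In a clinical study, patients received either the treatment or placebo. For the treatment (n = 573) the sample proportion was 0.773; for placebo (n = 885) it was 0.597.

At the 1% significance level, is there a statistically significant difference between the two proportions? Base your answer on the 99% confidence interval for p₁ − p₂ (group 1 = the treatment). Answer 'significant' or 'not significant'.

Each SE is √(p̂(1−p̂)/n): √(0.7730·0.2270/573) = 0.01750 and √(0.5970·0.4030/885) = 0.01649.
SE(p̂₁ − p̂₂) = √(SE₁² + SE₂²) = √(0.00030625 + 0.0002719201) = 0.02405, since the two samples are independent.
At 99% confidence z* = 2.576; margin = 2.576 × 0.02405 = 0.06195.
The difference is 0.7730 − 0.5970 = 0.1760, so the interval is 0.1760 ± 0.06195 = (0.11405, 0.23795).
The interval (0.11405, 0.23795) does not contain 0, so the difference is significant.

significant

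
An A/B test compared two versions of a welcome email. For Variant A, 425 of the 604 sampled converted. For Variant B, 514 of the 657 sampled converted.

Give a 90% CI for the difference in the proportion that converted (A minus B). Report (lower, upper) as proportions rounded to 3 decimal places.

(-0.119, -0.038)

Sample proportions: 425/604 = 0.7036, 514/657 = 0.7823.
Each SE is √(p̂(1−p̂)/n): √(0.7036·0.2964/604) = 0.01858 and √(0.7823·0.2177/657) = 0.01610.
SE(p̂₁ − p̂₂) = √(SE₁² + SE₂²) = √(0.0003452164 + 0.00025921) = 0.02459, since the two samples are independent.
At 90% confidence z* = 1.645; margin = 1.645 × 0.02459 = 0.04045.
The difference is 0.7036 − 0.7823 = -0.0787, so the interval is -0.0787 ± 0.04045 = (-0.119, -0.038).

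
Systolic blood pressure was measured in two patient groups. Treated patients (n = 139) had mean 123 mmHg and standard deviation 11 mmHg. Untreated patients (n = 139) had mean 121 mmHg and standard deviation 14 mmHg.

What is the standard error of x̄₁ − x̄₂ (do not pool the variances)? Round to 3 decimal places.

1.510

Per-group SEs: s₁/√n₁ = 11/√139 = 0.9330, s₂/√n₂ = 14/√139 = 1.1875.
Unpooled SE of the difference: √(0.870489 + 1.41015625) = 1.5102.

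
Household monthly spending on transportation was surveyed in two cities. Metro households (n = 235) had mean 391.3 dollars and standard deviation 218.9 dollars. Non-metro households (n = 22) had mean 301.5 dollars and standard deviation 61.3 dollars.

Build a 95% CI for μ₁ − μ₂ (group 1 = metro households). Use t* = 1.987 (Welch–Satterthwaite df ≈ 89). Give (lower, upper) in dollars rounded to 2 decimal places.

(51.34, 128.26)

SE₁ = s₁/√n₁ = 218.9/√235 = 14.2795; SE₂ = 61.3/√22 = 13.0692.
Independent samples, unequal variances: SE_diff = √(SE₁² + SE₂²) = √(203.90412025 + 170.80398864) = 19.3574.
t* = 1.987, so margin of error = 1.987 × 19.3574 = 38.4632.
Difference in means = 391.3 − 301.5 = 89.8000.
89.8000 ± 38.4632 → (51.34, 128.26).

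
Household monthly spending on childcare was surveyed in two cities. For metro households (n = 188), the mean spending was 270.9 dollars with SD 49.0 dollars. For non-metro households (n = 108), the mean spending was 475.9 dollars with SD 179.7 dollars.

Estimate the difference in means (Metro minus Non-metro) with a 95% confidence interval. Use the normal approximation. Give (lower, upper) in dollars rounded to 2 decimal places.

(-239.61, -170.39)

SE₁ = s₁/√n₁ = 49.0/√188 = 3.5737; SE₂ = 179.7/√108 = 17.2916.
Independent samples, unequal variances: SE_diff = √(SE₁² + SE₂²) = √(12.77133169 + 298.99943056) = 17.6570.
z* = 1.960, so margin of error = 1.960 × 17.6570 = 34.6077.
Difference in means = 270.9 − 475.9 = -205.0000.
-205.0000 ± 34.6077 → (-239.61, -170.39).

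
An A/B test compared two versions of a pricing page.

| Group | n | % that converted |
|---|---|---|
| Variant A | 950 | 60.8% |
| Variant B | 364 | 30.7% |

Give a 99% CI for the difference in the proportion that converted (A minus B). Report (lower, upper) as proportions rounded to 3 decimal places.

The two standard errors are √(0.6080×0.3920/950) = 0.01584 and √(0.3070×0.6930/364) = 0.02418.
Because the samples are independent, SE_diff = √(0.01584² + 0.02418²) = 0.02891.
Using z* = 2.576 for 99%, ME = 2.576 × 0.02891 = 0.07447.
p̂₁ − p̂₂ = 0.3010; interval 0.3010 ± 0.07447 gives (0.227, 0.375).

(0.227, 0.375)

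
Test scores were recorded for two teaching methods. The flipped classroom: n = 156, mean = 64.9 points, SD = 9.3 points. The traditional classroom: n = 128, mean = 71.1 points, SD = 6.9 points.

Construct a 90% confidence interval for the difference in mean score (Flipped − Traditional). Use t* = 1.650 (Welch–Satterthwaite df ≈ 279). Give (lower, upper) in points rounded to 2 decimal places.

SE₁ = s₁/√n₁ = 9.3/√156 = 0.7446; SE₂ = 6.9/√128 = 0.6099.
Independent samples, unequal variances: SE_diff = √(SE₁² + SE₂²) = √(0.55442916 + 0.37197801) = 0.9625.
t* = 1.650, so margin of error = 1.650 × 0.9625 = 1.5881.
Difference in means = 64.9 − 71.1 = -6.2000.
-6.2000 ± 1.5881 → (-7.79, -4.61).

(-7.79, -4.61)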